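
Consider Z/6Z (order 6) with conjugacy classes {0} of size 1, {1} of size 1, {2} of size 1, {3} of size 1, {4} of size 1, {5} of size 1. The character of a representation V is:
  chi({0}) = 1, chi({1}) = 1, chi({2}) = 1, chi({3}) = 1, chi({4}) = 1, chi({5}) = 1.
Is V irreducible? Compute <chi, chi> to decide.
Irreducible: <chi, chi> = 1.

Derivation: <chi, chi> = (1/|G|) sum_C |C| * |chi(C)|^2 = (1/6)[1*|1|^2 + 1*|1|^2 + 1*|1|^2 + 1*|1|^2 + 1*|1|^2 + 1*|1|^2]
  = (1/6)[(1) + (1) + (1) + (1) + (1) + (1)] = 6/6 = 1.
(Exp terms are combined using exp(i*s)*conj(exp(i*t)) = exp(i*(s-t)), and sums of them are collapsed using the identity that for every m > 1 the m distinct m-th roots of unity sum to 0, e.g. 1 + exp(2*I*pi/3) + exp(-2*I*pi/3) = 0.)
A character is irreducible iff <chi, chi> = 1, so this representation is irreducible.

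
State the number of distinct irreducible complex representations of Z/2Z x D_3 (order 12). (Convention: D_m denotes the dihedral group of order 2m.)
6

Details: The number of irreducible complex representations of a finite group equals its number of conjugacy classes. For a direct product, #classes(G x H) = #classes(G) * #classes(H). Z/2Z has 2 classes (abelian), D_3 has 3 classes, so 2 * 3 = 6, so Z/2Z x D_3 (order 12) has exactly 6 irreducible complex representations.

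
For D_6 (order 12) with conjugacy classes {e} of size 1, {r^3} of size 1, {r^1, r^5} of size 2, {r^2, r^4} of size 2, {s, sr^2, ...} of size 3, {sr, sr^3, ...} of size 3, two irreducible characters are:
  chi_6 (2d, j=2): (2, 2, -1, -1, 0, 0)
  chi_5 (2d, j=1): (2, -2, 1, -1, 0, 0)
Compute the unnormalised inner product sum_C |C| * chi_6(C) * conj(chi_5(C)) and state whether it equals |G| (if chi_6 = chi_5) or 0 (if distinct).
Sum = 0; so <chi_6, chi_5> = 0 (distinct irreducibles are orthogonal).

Argument: Compute term by term over conjugacy classes (|C| * chi_6(C) * conj(chi_5(C))):
  1*(2)*conj(2) + 1*(2)*conj(-2) + 2*(-1)*conj(1) + 2*(-1)*conj(-1) + 3*(0)*conj(0) + 3*(0)*conj(0)
  = (4) + (-4) + (-2) + (2) + (0) + (0)
  = 0.
Dividing by |G| = 12 gives 0/12 = 0, matching the row-orthogonality relation <chi_6, chi_5> = [chi_6 = chi_5].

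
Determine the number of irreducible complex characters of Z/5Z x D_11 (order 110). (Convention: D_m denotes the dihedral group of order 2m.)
35

Argument: The number of irreducible complex representations of a finite group equals its number of conjugacy classes. For a direct product, #classes(G x H) = #classes(G) * #classes(H). Z/5Z has 5 classes (abelian), D_11 has 7 classes, so 5 * 7 = 35, so Z/5Z x D_11 (order 110) has exactly 35 irreducible complex representations.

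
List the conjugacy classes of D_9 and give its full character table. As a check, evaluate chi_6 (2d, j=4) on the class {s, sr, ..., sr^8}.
Conjugacy classes: {e} of size 1, {r^1, r^8} of size 2, {r^2, r^7} of size 2, {r^3, r^6} of size 2, {r^4, r^5} of size 2, {s, sr, ..., sr^8} of size 9.
Character table:
  irrep \ class              {e} (size 1)  {r^1, r^8} (size 2)  {r^2, r^7} (size 2)  {r^3, r^6} (size 2)  {r^4, r^5} (size 2)  {s, sr, ..., sr^8} (size 9)
  chi_1 (triv)               1             1                    1                    1                    1                    1                          
  chi_2 (sign: r->1, s->-1)  1             1                    1                    1                    1                    -1                         
  chi_3 (2d, j=1)            2             2*cos(2*pi/9)        2*cos(4*pi/9)        -1                   -2*cos(pi/9)         0                          
  chi_4 (2d, j=2)            2             2*cos(4*pi/9)        -2*cos(pi/9)         -1                   2*cos(2*pi/9)        0                          
  chi_5 (2d, j=3)            2             -1                   -1                   2                    -1                   0                          
  chi_6 (2d, j=4)            2             -2*cos(pi/9)         2*cos(2*pi/9)        -1                   2*cos(4*pi/9)        0                          

Spot check: chi_6 (2d, j=4) on {s, sr, ..., sr^8} = 0.

Justification: D_9 has order 2*9 = 18 with 6 conjugacy classes, hence 6 irreducibles. Sum of squared dims 1 + 1 + 4 + 4 + 4 + 4 = 18 = |G|. Linear characters come from the abelianisation; the 2-dimensional irreps have character r^k -> 2*cos(2*pi*j*k/9), reflections -> 0.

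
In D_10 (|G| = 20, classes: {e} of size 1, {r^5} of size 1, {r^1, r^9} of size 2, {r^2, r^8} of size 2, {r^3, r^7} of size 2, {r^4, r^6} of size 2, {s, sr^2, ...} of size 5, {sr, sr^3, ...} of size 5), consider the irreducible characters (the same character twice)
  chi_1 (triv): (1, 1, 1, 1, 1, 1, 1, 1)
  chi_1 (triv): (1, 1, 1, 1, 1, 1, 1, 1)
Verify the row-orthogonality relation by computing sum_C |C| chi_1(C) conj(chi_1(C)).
Sum = 20 = |G| = 20; so <chi_1, chi_1> = 1 (norm-1 confirms irreducibility).

Compute term by term over conjugacy classes (|C| * chi_1(C) * conj(chi_1(C))):
  1*(1)*conj(1) + 1*(1)*conj(1) + 2*(1)*conj(1) + 2*(1)*conj(1) + 2*(1)*conj(1) + 2*(1)*conj(1) + 5*(1)*conj(1) + 5*(1)*conj(1)
  = (1) + (1) + (2) + (2) + (2) + (2) + (5) + (5)
  = 20.
Dividing by |G| = 20 gives 20/20 = 1, matching the row-orthogonality relation <chi_1, chi_1> = [chi_1 = chi_1].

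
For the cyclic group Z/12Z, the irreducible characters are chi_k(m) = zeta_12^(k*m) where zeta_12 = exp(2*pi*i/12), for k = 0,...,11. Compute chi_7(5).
chi_7(5) = zeta_12^35 = exp(-I*pi/6)

Justification: chi_7(5) = zeta_12^(7*5) = zeta_12^35. Since zeta_12^12 = 1, this equals zeta_12^11 = exp(2*pi*i*11/12) = exp(-I*pi/6).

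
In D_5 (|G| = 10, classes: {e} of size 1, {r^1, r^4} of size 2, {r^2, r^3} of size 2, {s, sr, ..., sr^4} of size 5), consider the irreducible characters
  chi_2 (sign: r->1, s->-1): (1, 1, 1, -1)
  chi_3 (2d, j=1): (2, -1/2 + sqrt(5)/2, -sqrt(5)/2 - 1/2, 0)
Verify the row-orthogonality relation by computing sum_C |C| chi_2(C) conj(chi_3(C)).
Sum = 0; so <chi_2, chi_3> = 0 (distinct irreducibles are orthogonal).

Working: Compute term by term over conjugacy classes (|C| * chi_2(C) * conj(chi_3(C))):
  1*(1)*conj(2) + 2*(1)*conj(-1/2 + sqrt(5)/2) + 2*(1)*conj(-sqrt(5)/2 - 1/2) + 5*(-1)*conj(0)
  = (2) + (-1 + sqrt(5)) + (-sqrt(5) - 1) + (0)
  = 0.
Dividing by |G| = 10 gives 0/10 = 0, matching the row-orthogonality relation <chi_2, chi_3> = [chi_2 = chi_3].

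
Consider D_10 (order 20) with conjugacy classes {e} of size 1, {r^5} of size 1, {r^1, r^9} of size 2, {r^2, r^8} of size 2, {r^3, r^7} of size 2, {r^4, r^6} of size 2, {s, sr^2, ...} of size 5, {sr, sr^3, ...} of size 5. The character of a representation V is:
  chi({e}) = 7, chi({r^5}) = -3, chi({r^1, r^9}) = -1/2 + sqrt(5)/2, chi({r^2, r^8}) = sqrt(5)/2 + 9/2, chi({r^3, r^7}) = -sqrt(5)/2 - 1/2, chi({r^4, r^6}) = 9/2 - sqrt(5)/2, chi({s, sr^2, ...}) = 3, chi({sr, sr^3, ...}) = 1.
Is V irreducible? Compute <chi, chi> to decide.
Not irreducible (reducible): <chi, chi> = 10 > 1.

Justification: <chi, chi> = (1/|G|) sum_C |C| * |chi(C)|^2 = (1/20)[1*|7|^2 + 1*|-3|^2 + 2*|-1/2 + sqrt(5)/2|^2 + 2*|sqrt(5)/2 + 9/2|^2 + 2*|-sqrt(5)/2 - 1/2|^2 + 2*|9/2 - sqrt(5)/2|^2 + 5*|3|^2 + 5*|1|^2]
  = (1/20)[(49) + (9) + (3 - sqrt(5)) + (9*sqrt(5) + 43) + (sqrt(5) + 3) + (43 - 9*sqrt(5)) + (45) + (5)] = 200/20 = 10.
A character is irreducible iff <chi, chi> = 1, so this representation is reducible.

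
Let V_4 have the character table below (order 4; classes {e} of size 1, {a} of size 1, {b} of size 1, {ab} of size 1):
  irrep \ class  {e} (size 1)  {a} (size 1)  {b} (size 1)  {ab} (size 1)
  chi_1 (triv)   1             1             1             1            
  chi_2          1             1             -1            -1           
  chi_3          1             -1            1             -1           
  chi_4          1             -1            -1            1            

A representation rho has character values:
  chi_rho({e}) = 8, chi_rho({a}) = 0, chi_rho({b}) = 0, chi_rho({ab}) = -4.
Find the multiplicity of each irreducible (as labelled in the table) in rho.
Multiplicities: chi_1: 1, chi_2: 3, chi_3: 3, chi_4: 1.

Proof sketch: Use <chi_rho, chi> = (1/|G|) sum_C |C| * chi_rho(C) * conj(chi(C)) with |G| = 4 for each irreducible chi in the table:
  <chi_rho, chi_1> = (1/4)[1*(8)*conj(1) + 1*(0)*conj(1) + 1*(0)*conj(1) + 1*(-4)*conj(1)]
      = (1/4)[(8) + (0) + (0) + (-4)] = 4/4 = 1
  <chi_rho, chi_2> = (1/4)[1*(8)*conj(1) + 1*(0)*conj(1) + 1*(0)*conj(-1) + 1*(-4)*conj(-1)]
      = (1/4)[(8) + (0) + (0) + (4)] = 12/4 = 3
  <chi_rho, chi_3> = (1/4)[1*(8)*conj(1) + 1*(0)*conj(-1) + 1*(0)*conj(1) + 1*(-4)*conj(-1)]
      = (1/4)[(8) + (0) + (0) + (4)] = 12/4 = 3
  <chi_rho, chi_4> = (1/4)[1*(8)*conj(1) + 1*(0)*conj(-1) + 1*(0)*conj(-1) + 1*(-4)*conj(1)]
      = (1/4)[(8) + (0) + (0) + (-4)] = 4/4 = 1
Dimension check: dim(rho) = sum (mult * dim) = 1*1 + 3*1 + 3*1 + 1*1 = 8 = chi_rho(e) = 8.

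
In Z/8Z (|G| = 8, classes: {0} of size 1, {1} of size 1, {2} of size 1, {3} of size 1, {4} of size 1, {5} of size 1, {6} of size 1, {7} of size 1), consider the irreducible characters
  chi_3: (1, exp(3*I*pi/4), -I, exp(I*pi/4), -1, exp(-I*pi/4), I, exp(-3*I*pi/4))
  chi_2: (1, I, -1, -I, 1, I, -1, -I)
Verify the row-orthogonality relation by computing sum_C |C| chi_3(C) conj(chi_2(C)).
Sum = 0; so <chi_3, chi_2> = 0 (distinct irreducibles are orthogonal).

Justification: Compute term by term over conjugacy classes (|C| * chi_3(C) * conj(chi_2(C))):
  1*(1)*conj(1) + 1*(exp(3*I*pi/4))*conj(I) + 1*(-I)*conj(-1) + 1*(exp(I*pi/4))*conj(-I) + 1*(-1)*conj(1) + 1*(exp(-I*pi/4))*conj(I) + 1*(I)*conj(-1) + 1*(exp(-3*I*pi/4))*conj(-I)
  = (1) + (-exp(-3*I*pi/4)) + (I) + (exp(3*I*pi/4)) + (-1) + (-exp(I*pi/4)) + (-I) + (exp(-I*pi/4))
  = 0.
(Exp terms are combined using exp(i*s)*conj(exp(i*t)) = exp(i*(s-t)), and sums of them are collapsed using the identity that for every m > 1 the m distinct m-th roots of unity sum to 0, e.g. 1 + exp(2*I*pi/3) + exp(-2*I*pi/3) = 0.)
Dividing by |G| = 8 gives 0/8 = 0, matching the row-orthogonality relation <chi_3, chi_2> = [chi_3 = chi_2].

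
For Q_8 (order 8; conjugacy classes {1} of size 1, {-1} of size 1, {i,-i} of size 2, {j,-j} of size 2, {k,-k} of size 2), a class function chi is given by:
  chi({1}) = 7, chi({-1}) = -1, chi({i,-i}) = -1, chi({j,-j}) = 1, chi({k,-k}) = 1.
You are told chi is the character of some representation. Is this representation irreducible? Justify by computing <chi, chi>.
Not irreducible (reducible): <chi, chi> = 7 > 1.

Justification: <chi, chi> = (1/|G|) sum_C |C| * |chi(C)|^2 = (1/8)[1*|7|^2 + 1*|-1|^2 + 2*|-1|^2 + 2*|1|^2 + 2*|1|^2]
  = (1/8)[(49) + (1) + (2) + (2) + (2)] = 56/8 = 7.
A character is irreducible iff <chi, chi> = 1, so this representation is reducible.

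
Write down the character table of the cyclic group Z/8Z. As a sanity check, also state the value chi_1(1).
Character table of Z/8Z (irreps indexed chi_0,...,chi_7 with chi_k(m) = zeta_8^(k*m), zeta_8 = exp(2*pi*i/8)):
  irrep \ class  {0} (size 1)  {1} (size 1)    {2} (size 1)  {3} (size 1)    {4} (size 1)  {5} (size 1)    {6} (size 1)  {7} (size 1)  
  chi_0          1             1               1             1               1             1               1             1             
  chi_1          1             exp(I*pi/4)     I             exp(3*I*pi/4)   -1            exp(-3*I*pi/4)  -I            exp(-I*pi/4)  
  chi_2          1             I               -1            -I              1             I               -1            -I            
  chi_3          1             exp(3*I*pi/4)   -I            exp(I*pi/4)     -1            exp(-I*pi/4)    I             exp(-3*I*pi/4)
  chi_4          1             -1              1             -1              1             -1              1             -1            
  chi_5          1             exp(-3*I*pi/4)  I             exp(-I*pi/4)    -1            exp(I*pi/4)     -I            exp(3*I*pi/4) 
  chi_6          1             -I              -1            I               1             -I              -1            I             
  chi_7          1             exp(-I*pi/4)    -I            exp(-3*I*pi/4)  -1            exp(3*I*pi/4)   I             exp(I*pi/4)   

Spot check: chi_1(1) = zeta_8^(1*1) = zeta_8^1 = exp(I*pi/4).

Derivation: Z/8Z is abelian, so all 8 irreducible complex representations are 1-dimensional. They are given by chi_k(m) = zeta_8^(k*m) for k = 0,...,7. Row orthogonality: sum_m chi_k(m) conj(chi_l(m)) = 8 * [k = l].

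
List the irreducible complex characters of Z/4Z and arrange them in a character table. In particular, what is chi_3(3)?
Character table of Z/4Z (irreps indexed chi_0,...,chi_3 with chi_k(m) = zeta_4^(k*m), zeta_4 = exp(2*pi*i/4)):
  irrep \ class  {0} (size 1)  {1} (size 1)  {2} (size 1)  {3} (size 1)
  chi_0          1             1             1             1           
  chi_1          1             I             -1            -I          
  chi_2          1             -1            1             -1          
  chi_3          1             -I            -1            I           

Spot check: chi_3(3) = zeta_4^(3*3) = zeta_4^9 = I.

Reasoning: Z/4Z is abelian, so all 4 irreducible complex representations are 1-dimensional. They are given by chi_k(m) = zeta_4^(k*m) for k = 0,...,3. Row orthogonality: sum_m chi_k(m) conj(chi_l(m)) = 4 * [k = l].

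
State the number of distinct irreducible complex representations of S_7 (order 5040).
15

Working: The number of irreducible complex representations of a finite group equals its number of conjugacy classes. Conjugacy classes in S_7 correspond to cycle types, i.e. partitions of 7; there are p(7) = 15 of them, so S_7 (order 5040) has exactly 15 irreducible complex representations.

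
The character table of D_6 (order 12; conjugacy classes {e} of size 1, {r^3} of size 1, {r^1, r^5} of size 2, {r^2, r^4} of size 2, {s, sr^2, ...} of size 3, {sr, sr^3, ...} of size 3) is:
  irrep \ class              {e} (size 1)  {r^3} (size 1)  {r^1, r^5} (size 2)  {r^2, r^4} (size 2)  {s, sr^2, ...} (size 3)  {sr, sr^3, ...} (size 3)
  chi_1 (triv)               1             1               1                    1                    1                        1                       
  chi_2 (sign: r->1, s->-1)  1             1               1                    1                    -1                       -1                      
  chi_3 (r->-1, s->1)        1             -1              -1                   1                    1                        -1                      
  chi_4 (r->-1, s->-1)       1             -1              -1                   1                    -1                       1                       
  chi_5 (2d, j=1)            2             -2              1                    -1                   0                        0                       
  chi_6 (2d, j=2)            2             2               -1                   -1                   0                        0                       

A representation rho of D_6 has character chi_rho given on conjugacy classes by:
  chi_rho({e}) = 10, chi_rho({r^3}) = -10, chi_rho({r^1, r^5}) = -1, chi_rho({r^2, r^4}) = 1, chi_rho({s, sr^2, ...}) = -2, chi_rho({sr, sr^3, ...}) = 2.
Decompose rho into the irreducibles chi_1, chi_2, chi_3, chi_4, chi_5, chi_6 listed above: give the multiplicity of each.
Multiplicities: chi_1: 0, chi_2: 0, chi_3: 1, chi_4: 3, chi_5: 3, chi_6: 0.

Justification: Use <chi_rho, chi> = (1/|G|) sum_C |C| * chi_rho(C) * conj(chi(C)) with |G| = 12 for each irreducible chi in the table:
  <chi_rho, chi_1> = (1/12)[1*(10)*conj(1) + 1*(-10)*conj(1) + 2*(-1)*conj(1) + 2*(1)*conj(1) + 3*(-2)*conj(1) + 3*(2)*conj(1)]
      = (1/12)[(10) + (-10) + (-2) + (2) + (-6) + (6)] = 0/12 = 0
  <chi_rho, chi_2> = (1/12)[1*(10)*conj(1) + 1*(-10)*conj(1) + 2*(-1)*conj(1) + 2*(1)*conj(1) + 3*(-2)*conj(-1) + 3*(2)*conj(-1)]
      = (1/12)[(10) + (-10) + (-2) + (2) + (6) + (-6)] = 0/12 = 0
  <chi_rho, chi_3> = (1/12)[1*(10)*conj(1) + 1*(-10)*conj(-1) + 2*(-1)*conj(-1) + 2*(1)*conj(1) + 3*(-2)*conj(1) + 3*(2)*conj(-1)]
      = (1/12)[(10) + (10) + (2) + (2) + (-6) + (-6)] = 12/12 = 1
  <chi_rho, chi_4> = (1/12)[1*(10)*conj(1) + 1*(-10)*conj(-1) + 2*(-1)*conj(-1) + 2*(1)*conj(1) + 3*(-2)*conj(-1) + 3*(2)*conj(1)]
      = (1/12)[(10) + (10) + (2) + (2) + (6) + (6)] = 36/12 = 3
  <chi_rho, chi_5> = (1/12)[1*(10)*conj(2) + 1*(-10)*conj(-2) + 2*(-1)*conj(1) + 2*(1)*conj(-1) + 3*(-2)*conj(0) + 3*(2)*conj(0)]
      = (1/12)[(20) + (20) + (-2) + (-2) + (0) + (0)] = 36/12 = 3
  <chi_rho, chi_6> = (1/12)[1*(10)*conj(2) + 1*(-10)*conj(2) + 2*(-1)*conj(-1) + 2*(1)*conj(-1) + 3*(-2)*conj(0) + 3*(2)*conj(0)]
      = (1/12)[(20) + (-20) + (2) + (-2) + (0) + (0)] = 0/12 = 0
Dimension check: dim(rho) = sum (mult * dim) = 0*1 + 0*1 + 1*1 + 3*1 + 3*2 + 0*2 = 10 = chi_rho(e) = 10.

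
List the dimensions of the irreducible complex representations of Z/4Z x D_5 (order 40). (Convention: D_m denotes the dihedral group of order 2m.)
Dimensions: 1, 1, 1, 1, 1, 1, 1, 1, 2, 2, 2, 2, 2, 2, 2, 2

Explanation: There are 16 irreducibles (= number of conjugacy classes). Their dimensions d_i satisfy sum d_i^2 = |G| = 40: 1 + 1 + 1 + 1 + 1 + 1 + 1 + 1 + 4 + 4 + 4 + 4 + 4 + 4 + 4 + 4 = 40. (For the product with Z/4Z: each of the 4 1-dim characters of Z/4Z tensors with each irrep of D_5, giving 4 copies of each D_5-dimension.)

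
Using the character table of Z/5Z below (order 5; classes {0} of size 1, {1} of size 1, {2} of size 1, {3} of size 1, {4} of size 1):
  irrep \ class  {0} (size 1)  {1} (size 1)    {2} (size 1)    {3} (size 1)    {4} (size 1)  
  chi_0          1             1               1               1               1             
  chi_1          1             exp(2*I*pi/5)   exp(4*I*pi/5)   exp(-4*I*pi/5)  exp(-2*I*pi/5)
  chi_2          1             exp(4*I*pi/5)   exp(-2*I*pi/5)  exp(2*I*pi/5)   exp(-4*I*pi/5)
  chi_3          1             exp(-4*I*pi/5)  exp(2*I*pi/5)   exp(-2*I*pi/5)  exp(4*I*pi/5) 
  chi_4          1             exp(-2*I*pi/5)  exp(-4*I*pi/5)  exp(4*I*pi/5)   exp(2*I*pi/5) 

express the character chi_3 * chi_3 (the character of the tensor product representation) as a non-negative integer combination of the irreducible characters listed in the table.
chi_3 tensor chi_3 = chi_1 (all other irreducibles have multiplicity 0).

Justification: The character of a tensor product is the pointwise product (chi_3 * chi_3)(C) = chi_3(C) * chi_3(C):
  {0}: (1)*(1), {1}: (exp(-4*I*pi/5))*(exp(-4*I*pi/5)), {2}: (exp(2*I*pi/5))*(exp(2*I*pi/5)), {3}: (exp(-2*I*pi/5))*(exp(-2*I*pi/5)), {4}: (exp(4*I*pi/5))*(exp(4*I*pi/5))
so (chi_3 * chi_3) takes values
  {0} -> 1, {1} -> exp(2*I*pi/5), {2} -> exp(4*I*pi/5), {3} -> exp(-4*I*pi/5), {4} -> exp(-2*I*pi/5).
Now take the inner product of this character with each irreducible chi from the table, <chi_3*chi_3, chi> = (1/5) sum_C |C| (chi_3*chi_3)(C) conj(chi(C)):
  <chi_3*chi_3, chi_0> = (1/5)[1*(1)*conj(1) + 1*(exp(2*I*pi/5))*conj(1) + 1*(exp(4*I*pi/5))*conj(1) + 1*(exp(-4*I*pi/5))*conj(1) + 1*(exp(-2*I*pi/5))*conj(1)]
      = (1/5)[(1) + (exp(2*I*pi/5)) + (exp(4*I*pi/5)) + (exp(-4*I*pi/5)) + (exp(-2*I*pi/5))] = 0/5 = 0
  <chi_3*chi_3, chi_1> = (1/5)[1*(1)*conj(1) + 1*(exp(2*I*pi/5))*conj(exp(2*I*pi/5)) + 1*(exp(4*I*pi/5))*conj(exp(4*I*pi/5)) + 1*(exp(-4*I*pi/5))*conj(exp(-4*I*pi/5)) + 1*(exp(-2*I*pi/5))*conj(exp(-2*I*pi/5))]
      = (1/5)[(1) + (1) + (1) + (1) + (1)] = 5/5 = 1
  <chi_3*chi_3, chi_2> = (1/5)[1*(1)*conj(1) + 1*(exp(2*I*pi/5))*conj(exp(4*I*pi/5)) + 1*(exp(4*I*pi/5))*conj(exp(-2*I*pi/5)) + 1*(exp(-4*I*pi/5))*conj(exp(2*I*pi/5)) + 1*(exp(-2*I*pi/5))*conj(exp(-4*I*pi/5))]
      = (1/5)[(1) + (exp(-2*I*pi/5)) + (exp(-4*I*pi/5)) + (exp(4*I*pi/5)) + (exp(2*I*pi/5))] = 0/5 = 0
  <chi_3*chi_3, chi_3> = (1/5)[1*(1)*conj(1) + 1*(exp(2*I*pi/5))*conj(exp(-4*I*pi/5)) + 1*(exp(4*I*pi/5))*conj(exp(2*I*pi/5)) + 1*(exp(-4*I*pi/5))*conj(exp(-2*I*pi/5)) + 1*(exp(-2*I*pi/5))*conj(exp(4*I*pi/5))]
      = (1/5)[(1) + (exp(-4*I*pi/5)) + (exp(2*I*pi/5)) + (exp(-2*I*pi/5)) + (exp(4*I*pi/5))] = 0/5 = 0
  <chi_3*chi_3, chi_4> = (1/5)[1*(1)*conj(1) + 1*(exp(2*I*pi/5))*conj(exp(-2*I*pi/5)) + 1*(exp(4*I*pi/5))*conj(exp(-4*I*pi/5)) + 1*(exp(-4*I*pi/5))*conj(exp(4*I*pi/5)) + 1*(exp(-2*I*pi/5))*conj(exp(2*I*pi/5))]
      = (1/5)[(1) + (exp(4*I*pi/5)) + (exp(-2*I*pi/5)) + (exp(2*I*pi/5)) + (exp(-4*I*pi/5))] = 0/5 = 0
(Exp terms are combined using exp(i*s)*conj(exp(i*t)) = exp(i*(s-t)), and sums of them are collapsed using the identity that for every m > 1 the m distinct m-th roots of unity sum to 0, e.g. 1 + exp(2*I*pi/3) + exp(-2*I*pi/3) = 0.)
Hence the multiplicities are chi_1: 1. Dimension check: dim(chi_3)*dim(chi_3) = 1*1 = 1 and sum (mult * dim) = 1*1 = 1.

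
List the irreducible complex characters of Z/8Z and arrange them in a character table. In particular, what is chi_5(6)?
Character table of Z/8Z (irreps indexed chi_0,...,chi_7 with chi_k(m) = zeta_8^(k*m), zeta_8 = exp(2*pi*i/8)):
  irrep \ class  {0} (size 1)  {1} (size 1)    {2} (size 1)  {3} (size 1)    {4} (size 1)  {5} (size 1)    {6} (size 1)  {7} (size 1)  
  chi_0          1             1               1             1               1             1               1             1             
  chi_1          1             exp(I*pi/4)     I             exp(3*I*pi/4)   -1            exp(-3*I*pi/4)  -I            exp(-I*pi/4)  
  chi_2          1             I               -1            -I              1             I               -1            -I            
  chi_3          1             exp(3*I*pi/4)   -I            exp(I*pi/4)     -1            exp(-I*pi/4)    I             exp(-3*I*pi/4)
  chi_4          1             -1              1             -1              1             -1              1             -1            
  chi_5          1             exp(-3*I*pi/4)  I             exp(-I*pi/4)    -1            exp(I*pi/4)     -I            exp(3*I*pi/4) 
  chi_6          1             -I              -1            I               1             -I              -1            I             
  chi_7          1             exp(-I*pi/4)    -I            exp(-3*I*pi/4)  -1            exp(3*I*pi/4)   I             exp(I*pi/4)   

Spot check: chi_5(6) = zeta_8^(5*6) = zeta_8^30 = -I.

Reasoning: Z/8Z is abelian, so all 8 irreducible complex representations are 1-dimensional. They are given by chi_k(m) = zeta_8^(k*m) for k = 0,...,7. Row orthogonality: sum_m chi_k(m) conj(chi_l(m)) = 8 * [k = l].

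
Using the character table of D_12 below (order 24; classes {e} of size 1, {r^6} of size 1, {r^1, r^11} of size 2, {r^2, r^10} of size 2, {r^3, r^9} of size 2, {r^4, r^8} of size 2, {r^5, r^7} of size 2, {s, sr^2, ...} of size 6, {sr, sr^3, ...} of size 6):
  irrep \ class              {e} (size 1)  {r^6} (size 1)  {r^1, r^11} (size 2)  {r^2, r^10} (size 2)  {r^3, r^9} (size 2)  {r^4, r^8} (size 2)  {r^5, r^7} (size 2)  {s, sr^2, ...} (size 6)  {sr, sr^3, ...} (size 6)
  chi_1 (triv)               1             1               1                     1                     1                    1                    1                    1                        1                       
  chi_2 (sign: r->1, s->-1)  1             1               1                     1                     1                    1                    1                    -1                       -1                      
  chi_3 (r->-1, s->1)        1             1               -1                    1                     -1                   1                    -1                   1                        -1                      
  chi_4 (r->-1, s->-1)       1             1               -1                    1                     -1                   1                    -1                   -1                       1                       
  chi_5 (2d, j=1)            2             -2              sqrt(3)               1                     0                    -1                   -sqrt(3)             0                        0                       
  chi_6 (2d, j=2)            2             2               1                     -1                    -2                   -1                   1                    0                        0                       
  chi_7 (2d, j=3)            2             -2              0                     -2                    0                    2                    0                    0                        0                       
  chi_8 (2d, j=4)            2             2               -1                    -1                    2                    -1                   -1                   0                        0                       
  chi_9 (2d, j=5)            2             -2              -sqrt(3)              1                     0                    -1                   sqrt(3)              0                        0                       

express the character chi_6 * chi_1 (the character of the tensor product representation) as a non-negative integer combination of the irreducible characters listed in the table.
chi_6 tensor chi_1 = chi_6 (all other irreducibles have multiplicity 0).

Why: The character of a tensor product is the pointwise product (chi_6 * chi_1)(C) = chi_6(C) * chi_1(C):
  {e}: (2)*(1), {r^6}: (2)*(1), {r^1, r^11}: (1)*(1), {r^2, r^10}: (-1)*(1), {r^3, r^9}: (-2)*(1), {r^4, r^8}: (-1)*(1), {r^5, r^7}: (1)*(1), {s, sr^2, ...}: (0)*(1), {sr, sr^3, ...}: (0)*(1)
so (chi_6 * chi_1) takes values
  {e} -> 2, {r^6} -> 2, {r^1, r^11} -> 1, {r^2, r^10} -> -1, {r^3, r^9} -> -2, {r^4, r^8} -> -1, {r^5, r^7} -> 1, {s, sr^2, ...} -> 0, {sr, sr^3, ...} -> 0.
Now take the inner product of this character with each irreducible chi from the table, <chi_6*chi_1, chi> = (1/24) sum_C |C| (chi_6*chi_1)(C) conj(chi(C)):
  <chi_6*chi_1, chi_1> = (1/24)[1*(2)*conj(1) + 1*(2)*conj(1) + 2*(1)*conj(1) + 2*(-1)*conj(1) + 2*(-2)*conj(1) + 2*(-1)*conj(1) + 2*(1)*conj(1) + 6*(0)*conj(1) + 6*(0)*conj(1)]
      = (1/24)[(2) + (2) + (2) + (-2) + (-4) + (-2) + (2) + (0) + (0)] = 0/24 = 0
  <chi_6*chi_1, chi_2> = (1/24)[1*(2)*conj(1) + 1*(2)*conj(1) + 2*(1)*conj(1) + 2*(-1)*conj(1) + 2*(-2)*conj(1) + 2*(-1)*conj(1) + 2*(1)*conj(1) + 6*(0)*conj(-1) + 6*(0)*conj(-1)]
      = (1/24)[(2) + (2) + (2) + (-2) + (-4) + (-2) + (2) + (0) + (0)] = 0/24 = 0
  <chi_6*chi_1, chi_3> = (1/24)[1*(2)*conj(1) + 1*(2)*conj(1) + 2*(1)*conj(-1) + 2*(-1)*conj(1) + 2*(-2)*conj(-1) + 2*(-1)*conj(1) + 2*(1)*conj(-1) + 6*(0)*conj(1) + 6*(0)*conj(-1)]
      = (1/24)[(2) + (2) + (-2) + (-2) + (4) + (-2) + (-2) + (0) + (0)] = 0/24 = 0
  <chi_6*chi_1, chi_4> = (1/24)[1*(2)*conj(1) + 1*(2)*conj(1) + 2*(1)*conj(-1) + 2*(-1)*conj(1) + 2*(-2)*conj(-1) + 2*(-1)*conj(1) + 2*(1)*conj(-1) + 6*(0)*conj(-1) + 6*(0)*conj(1)]
      = (1/24)[(2) + (2) + (-2) + (-2) + (4) + (-2) + (-2) + (0) + (0)] = 0/24 = 0
  <chi_6*chi_1, chi_5> = (1/24)[1*(2)*conj(2) + 1*(2)*conj(-2) + 2*(1)*conj(sqrt(3)) + 2*(-1)*conj(1) + 2*(-2)*conj(0) + 2*(-1)*conj(-1) + 2*(1)*conj(-sqrt(3)) + 6*(0)*conj(0) + 6*(0)*conj(0)]
      = (1/24)[(4) + (-4) + (2*sqrt(3)) + (-2) + (0) + (2) + (-2*sqrt(3)) + (0) + (0)] = 0/24 = 0
  <chi_6*chi_1, chi_6> = (1/24)[1*(2)*conj(2) + 1*(2)*conj(2) + 2*(1)*conj(1) + 2*(-1)*conj(-1) + 2*(-2)*conj(-2) + 2*(-1)*conj(-1) + 2*(1)*conj(1) + 6*(0)*conj(0) + 6*(0)*conj(0)]
      = (1/24)[(4) + (4) + (2) + (2) + (8) + (2) + (2) + (0) + (0)] = 24/24 = 1
  <chi_6*chi_1, chi_7> = (1/24)[1*(2)*conj(2) + 1*(2)*conj(-2) + 2*(1)*conj(0) + 2*(-1)*conj(-2) + 2*(-2)*conj(0) + 2*(-1)*conj(2) + 2*(1)*conj(0) + 6*(0)*conj(0) + 6*(0)*conj(0)]
      = (1/24)[(4) + (-4) + (0) + (4) + (0) + (-4) + (0) + (0) + (0)] = 0/24 = 0
  <chi_6*chi_1, chi_8> = (1/24)[1*(2)*conj(2) + 1*(2)*conj(2) + 2*(1)*conj(-1) + 2*(-1)*conj(-1) + 2*(-2)*conj(2) + 2*(-1)*conj(-1) + 2*(1)*conj(-1) + 6*(0)*conj(0) + 6*(0)*conj(0)]
      = (1/24)[(4) + (4) + (-2) + (2) + (-8) + (2) + (-2) + (0) + (0)] = 0/24 = 0
  <chi_6*chi_1, chi_9> = (1/24)[1*(2)*conj(2) + 1*(2)*conj(-2) + 2*(1)*conj(-sqrt(3)) + 2*(-1)*conj(1) + 2*(-2)*conj(0) + 2*(-1)*conj(-1) + 2*(1)*conj(sqrt(3)) + 6*(0)*conj(0) + 6*(0)*conj(0)]
      = (1/24)[(4) + (-4) + (-2*sqrt(3)) + (-2) + (0) + (2) + (2*sqrt(3)) + (0) + (0)] = 0/24 = 0
Hence the multiplicities are chi_6: 1. Dimension check: dim(chi_6)*dim(chi_1) = 2*1 = 2 and sum (mult * dim) = 1*2 = 2.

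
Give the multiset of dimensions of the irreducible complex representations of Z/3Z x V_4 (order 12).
Dimensions: 1, 1, 1, 1, 1, 1, 1, 1, 1, 1, 1, 1

Details: There are 12 irreducibles (= number of conjugacy classes). Their dimensions d_i satisfy sum d_i^2 = |G| = 12: 1 + 1 + 1 + 1 + 1 + 1 + 1 + 1 + 1 + 1 + 1 + 1 = 12. (For the product with Z/3Z: each of the 3 1-dim characters of Z/3Z tensors with each irrep of V_4, giving 3 copies of each V_4-dimension.)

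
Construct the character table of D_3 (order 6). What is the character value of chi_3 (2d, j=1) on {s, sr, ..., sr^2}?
Conjugacy classes: {e} of size 1, {r^1, r^2} of size 2, {s, sr, ..., sr^2} of size 3.
Character table:
  irrep \ class              {e} (size 1)  {r^1, r^2} (size 2)  {s, sr, ..., sr^2} (size 3)
  chi_1 (triv)               1             1                    1                          
  chi_2 (sign: r->1, s->-1)  1             1                    -1                         
  chi_3 (2d, j=1)            2             -1                   0                          

Spot check: chi_3 (2d, j=1) on {s, sr, ..., sr^2} = 0.

Reasoning: D_3 has order 2*3 = 6 with 3 conjugacy classes, hence 3 irreducibles. Sum of squared dims 1 + 1 + 4 = 6 = |G|. Linear characters come from the abelianisation; the 2-dimensional irreps have character r^k -> 2*cos(2*pi*j*k/3), reflections -> 0.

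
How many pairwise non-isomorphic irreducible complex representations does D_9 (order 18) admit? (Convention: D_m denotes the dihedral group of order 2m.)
6

Justification: The number of irreducible complex representations of a finite group equals its number of conjugacy classes. D_9 has 6 conjugacy classes ((n+3)/2 for n odd), so D_9 (order 18) has exactly 6 irreducible complex representations.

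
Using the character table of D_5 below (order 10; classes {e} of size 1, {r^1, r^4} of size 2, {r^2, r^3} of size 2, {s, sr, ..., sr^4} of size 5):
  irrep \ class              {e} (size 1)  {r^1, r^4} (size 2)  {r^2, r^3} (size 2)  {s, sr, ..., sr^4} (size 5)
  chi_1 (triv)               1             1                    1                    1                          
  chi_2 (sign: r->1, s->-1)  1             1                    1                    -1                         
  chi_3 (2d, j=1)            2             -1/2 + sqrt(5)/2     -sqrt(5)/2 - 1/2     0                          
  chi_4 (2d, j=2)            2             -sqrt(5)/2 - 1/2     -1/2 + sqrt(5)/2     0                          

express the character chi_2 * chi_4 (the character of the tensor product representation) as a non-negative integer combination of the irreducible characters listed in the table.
chi_2 tensor chi_4 = chi_4 (all other irreducibles have multiplicity 0).

Reasoning: The character of a tensor product is the pointwise product (chi_2 * chi_4)(C) = chi_2(C) * chi_4(C):
  {e}: (1)*(2), {r^1, r^4}: (1)*(-sqrt(5)/2 - 1/2), {r^2, r^3}: (1)*(-1/2 + sqrt(5)/2), {s, sr, ..., sr^4}: (-1)*(0)
so (chi_2 * chi_4) takes values
  {e} -> 2, {r^1, r^4} -> -sqrt(5)/2 - 1/2, {r^2, r^3} -> -1/2 + sqrt(5)/2, {s, sr, ..., sr^4} -> 0.
Now take the inner product of this character with each irreducible chi from the table, <chi_2*chi_4, chi> = (1/10) sum_C |C| (chi_2*chi_4)(C) conj(chi(C)):
  <chi_2*chi_4, chi_1> = (1/10)[1*(2)*conj(1) + 2*(-sqrt(5)/2 - 1/2)*conj(1) + 2*(-1/2 + sqrt(5)/2)*conj(1) + 5*(0)*conj(1)]
      = (1/10)[(2) + (-sqrt(5) - 1) + (-1 + sqrt(5)) + (0)] = 0/10 = 0
  <chi_2*chi_4, chi_2> = (1/10)[1*(2)*conj(1) + 2*(-sqrt(5)/2 - 1/2)*conj(1) + 2*(-1/2 + sqrt(5)/2)*conj(1) + 5*(0)*conj(-1)]
      = (1/10)[(2) + (-sqrt(5) - 1) + (-1 + sqrt(5)) + (0)] = 0/10 = 0
  <chi_2*chi_4, chi_3> = (1/10)[1*(2)*conj(2) + 2*(-sqrt(5)/2 - 1/2)*conj(-1/2 + sqrt(5)/2) + 2*(-1/2 + sqrt(5)/2)*conj(-sqrt(5)/2 - 1/2) + 5*(0)*conj(0)]
      = (1/10)[(4) + (-2) + (-2) + (0)] = 0/10 = 0
  <chi_2*chi_4, chi_4> = (1/10)[1*(2)*conj(2) + 2*(-sqrt(5)/2 - 1/2)*conj(-sqrt(5)/2 - 1/2) + 2*(-1/2 + sqrt(5)/2)*conj(-1/2 + sqrt(5)/2) + 5*(0)*conj(0)]
      = (1/10)[(4) + (sqrt(5) + 3) + (3 - sqrt(5)) + (0)] = 10/10 = 1
Hence the multiplicities are chi_4: 1. Dimension check: dim(chi_2)*dim(chi_4) = 1*2 = 2 and sum (mult * dim) = 1*2 = 2.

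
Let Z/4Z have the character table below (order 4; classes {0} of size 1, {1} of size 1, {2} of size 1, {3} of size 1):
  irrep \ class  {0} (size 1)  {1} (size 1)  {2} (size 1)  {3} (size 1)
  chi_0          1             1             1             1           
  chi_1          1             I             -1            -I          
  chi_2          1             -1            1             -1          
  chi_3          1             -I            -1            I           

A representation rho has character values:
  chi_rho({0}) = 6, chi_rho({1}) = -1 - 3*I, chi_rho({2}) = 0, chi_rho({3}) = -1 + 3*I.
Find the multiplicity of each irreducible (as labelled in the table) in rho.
Multiplicities: chi_0: 1, chi_1: 0, chi_2: 2, chi_3: 3.

Use <chi_rho, chi> = (1/|G|) sum_C |C| * chi_rho(C) * conj(chi(C)) with |G| = 4 for each irreducible chi in the table:
  <chi_rho, chi_0> = (1/4)[1*(6)*conj(1) + 1*(-1 - 3*I)*conj(1) + 1*(0)*conj(1) + 1*(-1 + 3*I)*conj(1)]
      = (1/4)[(6) + (-1 - 3*I) + (0) + (-1 + 3*I)] = 4/4 = 1
  <chi_rho, chi_1> = (1/4)[1*(6)*conj(1) + 1*(-1 - 3*I)*conj(I) + 1*(0)*conj(-1) + 1*(-1 + 3*I)*conj(-I)]
      = (1/4)[(6) + (-3 + I) + (0) + (-3 - I)] = 0/4 = 0
  <chi_rho, chi_2> = (1/4)[1*(6)*conj(1) + 1*(-1 - 3*I)*conj(-1) + 1*(0)*conj(1) + 1*(-1 + 3*I)*conj(-1)]
      = (1/4)[(6) + (1 + 3*I) + (0) + (1 - 3*I)] = 8/4 = 2
  <chi_rho, chi_3> = (1/4)[1*(6)*conj(1) + 1*(-1 - 3*I)*conj(-I) + 1*(0)*conj(-1) + 1*(-1 + 3*I)*conj(I)]
      = (1/4)[(6) + (3 - I) + (0) + (3 + I)] = 12/4 = 3
(Exp terms are combined using exp(i*s)*conj(exp(i*t)) = exp(i*(s-t)), and sums of them are collapsed using the identity that for every m > 1 the m distinct m-th roots of unity sum to 0, e.g. 1 + exp(2*I*pi/3) + exp(-2*I*pi/3) = 0.)
Dimension check: dim(rho) = sum (mult * dim) = 1*1 + 0*1 + 2*1 + 3*1 = 6 = chi_rho(e) = 6.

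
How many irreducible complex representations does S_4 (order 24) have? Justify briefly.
5

The number of irreducible complex representations of a finite group equals its number of conjugacy classes. Conjugacy classes in S_4 correspond to cycle types, i.e. partitions of 4; there are p(4) = 5 of them, so S_4 (order 24) has exactly 5 irreducible complex representations.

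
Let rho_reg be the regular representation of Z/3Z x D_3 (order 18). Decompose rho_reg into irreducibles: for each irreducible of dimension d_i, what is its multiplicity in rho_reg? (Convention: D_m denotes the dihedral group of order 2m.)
Each irreducible V_i of dimension d_i appears with multiplicity d_i, i.e. rho_reg = (direct sum over all irreducibles V_i) d_i V_i. The irreducible dimensions for Z/3Z x D_3 are 1, 1, 1, 1, 1, 1, 2, 2, 2: 6 irreducibles of dimension 1, each with multiplicity 1; 3 irreducibles of dimension 2, each with multiplicity 2. Total dimension 6*1*1 + 3*2*2 = 18 = |G|.

Why: General theorem: in the regular representation of a finite group G, each irreducible appears with multiplicity equal to its dimension. Check: dim(rho_reg) = sum d_i^2 = 1 + 1 + 1 + 1 + 1 + 1 + 4 + 4 + 4 = 18 = |G|.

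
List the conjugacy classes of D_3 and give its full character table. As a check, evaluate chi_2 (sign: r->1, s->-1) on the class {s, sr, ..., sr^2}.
Conjugacy classes: {e} of size 1, {r^1, r^2} of size 2, {s, sr, ..., sr^2} of size 3.
Character table:
  irrep \ class              {e} (size 1)  {r^1, r^2} (size 2)  {s, sr, ..., sr^2} (size 3)
  chi_1 (triv)               1             1                    1                          
  chi_2 (sign: r->1, s->-1)  1             1                    -1                         
  chi_3 (2d, j=1)            2             -1                   0                          

Spot check: chi_2 (sign: r->1, s->-1) on {s, sr, ..., sr^2} = -1.

Why: D_3 has order 2*3 = 6 with 3 conjugacy classes, hence 3 irreducibles. Sum of squared dims 1 + 1 + 4 = 6 = |G|. Linear characters come from the abelianisation; the 2-dimensional irreps have character r^k -> 2*cos(2*pi*j*k/3), reflections -> 0.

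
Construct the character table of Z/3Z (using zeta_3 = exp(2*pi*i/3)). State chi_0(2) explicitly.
Character table of Z/3Z (irreps indexed chi_0,...,chi_2 with chi_k(m) = zeta_3^(k*m), zeta_3 = exp(2*pi*i/3)):
  irrep \ class  {0} (size 1)  {1} (size 1)    {2} (size 1)  
  chi_0          1             1               1             
  chi_1          1             exp(2*I*pi/3)   exp(-2*I*pi/3)
  chi_2          1             exp(-2*I*pi/3)  exp(2*I*pi/3) 

Spot check: chi_0(2) = zeta_3^(0*2) = zeta_3^0 = 1.

Proof sketch: Z/3Z is abelian, so all 3 irreducible complex representations are 1-dimensional. They are given by chi_k(m) = zeta_3^(k*m) for k = 0,...,2. Row orthogonality: sum_m chi_k(m) conj(chi_l(m)) = 3 * [k = l].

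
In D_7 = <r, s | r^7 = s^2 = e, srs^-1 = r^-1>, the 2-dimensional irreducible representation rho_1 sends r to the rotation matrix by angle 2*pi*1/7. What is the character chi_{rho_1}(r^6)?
chi_{rho_1}(r^6) = 2*cos(2*pi*1*6/7) = 2*cos(2*pi/7)

Details: rho_1(r^6) is rotation by angle 2*pi*1*6/7, whose trace is 2*cos(2*pi*1*6/7) = 2*cos(2*pi/7).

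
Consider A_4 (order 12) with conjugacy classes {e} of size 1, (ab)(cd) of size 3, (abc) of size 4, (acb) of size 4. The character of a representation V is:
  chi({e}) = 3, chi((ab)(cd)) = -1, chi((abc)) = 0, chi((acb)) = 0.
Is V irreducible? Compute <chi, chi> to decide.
Irreducible: <chi, chi> = 1.

Reasoning: <chi, chi> = (1/|G|) sum_C |C| * |chi(C)|^2 = (1/12)[1*|3|^2 + 3*|-1|^2 + 4*|0|^2 + 4*|0|^2]
  = (1/12)[(9) + (3) + (0) + (0)] = 12/12 = 1.
(Exp terms are combined using exp(i*s)*conj(exp(i*t)) = exp(i*(s-t)), and sums of them are collapsed using the identity that for every m > 1 the m distinct m-th roots of unity sum to 0, e.g. 1 + exp(2*I*pi/3) + exp(-2*I*pi/3) = 0.)
A character is irreducible iff <chi, chi> = 1, so this representation is irreducible.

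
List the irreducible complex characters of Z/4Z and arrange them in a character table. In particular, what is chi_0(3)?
Character table of Z/4Z (irreps indexed chi_0,...,chi_3 with chi_k(m) = zeta_4^(k*m), zeta_4 = exp(2*pi*i/4)):
  irrep \ class  {0} (size 1)  {1} (size 1)  {2} (size 1)  {3} (size 1)
  chi_0          1             1             1             1           
  chi_1          1             I             -1            -I          
  chi_2          1             -1            1             -1          
  chi_3          1             -I            -1            I           

Spot check: chi_0(3) = zeta_4^(0*3) = zeta_4^0 = 1.

Details: Z/4Z is abelian, so all 4 irreducible complex representations are 1-dimensional. They are given by chi_k(m) = zeta_4^(k*m) for k = 0,...,3. Row orthogonality: sum_m chi_k(m) conj(chi_l(m)) = 4 * [k = l].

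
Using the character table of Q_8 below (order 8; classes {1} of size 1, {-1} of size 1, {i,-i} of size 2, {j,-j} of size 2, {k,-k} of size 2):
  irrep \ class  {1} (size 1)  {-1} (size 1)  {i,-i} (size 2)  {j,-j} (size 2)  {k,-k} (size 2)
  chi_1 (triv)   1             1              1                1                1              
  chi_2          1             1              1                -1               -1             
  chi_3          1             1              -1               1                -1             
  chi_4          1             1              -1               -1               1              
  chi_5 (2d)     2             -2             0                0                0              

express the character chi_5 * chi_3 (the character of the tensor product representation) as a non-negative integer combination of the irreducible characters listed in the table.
chi_5 tensor chi_3 = chi_5 (all other irreducibles have multiplicity 0).

Why: The character of a tensor product is the pointwise product (chi_5 * chi_3)(C) = chi_5(C) * chi_3(C):
  {1}: (2)*(1), {-1}: (-2)*(1), {i,-i}: (0)*(-1), {j,-j}: (0)*(1), {k,-k}: (0)*(-1)
so (chi_5 * chi_3) takes values
  {1} -> 2, {-1} -> -2, {i,-i} -> 0, {j,-j} -> 0, {k,-k} -> 0.
Now take the inner product of this character with each irreducible chi from the table, <chi_5*chi_3, chi> = (1/8) sum_C |C| (chi_5*chi_3)(C) conj(chi(C)):
  <chi_5*chi_3, chi_1> = (1/8)[1*(2)*conj(1) + 1*(-2)*conj(1) + 2*(0)*conj(1) + 2*(0)*conj(1) + 2*(0)*conj(1)]
      = (1/8)[(2) + (-2) + (0) + (0) + (0)] = 0/8 = 0
  <chi_5*chi_3, chi_2> = (1/8)[1*(2)*conj(1) + 1*(-2)*conj(1) + 2*(0)*conj(1) + 2*(0)*conj(-1) + 2*(0)*conj(-1)]
      = (1/8)[(2) + (-2) + (0) + (0) + (0)] = 0/8 = 0
  <chi_5*chi_3, chi_3> = (1/8)[1*(2)*conj(1) + 1*(-2)*conj(1) + 2*(0)*conj(-1) + 2*(0)*conj(1) + 2*(0)*conj(-1)]
      = (1/8)[(2) + (-2) + (0) + (0) + (0)] = 0/8 = 0
  <chi_5*chi_3, chi_4> = (1/8)[1*(2)*conj(1) + 1*(-2)*conj(1) + 2*(0)*conj(-1) + 2*(0)*conj(-1) + 2*(0)*conj(1)]
      = (1/8)[(2) + (-2) + (0) + (0) + (0)] = 0/8 = 0
  <chi_5*chi_3, chi_5> = (1/8)[1*(2)*conj(2) + 1*(-2)*conj(-2) + 2*(0)*conj(0) + 2*(0)*conj(0) + 2*(0)*conj(0)]
      = (1/8)[(4) + (4) + (0) + (0) + (0)] = 8/8 = 1
Hence the multiplicities are chi_5: 1. Dimension check: dim(chi_5)*dim(chi_3) = 2*1 = 2 and sum (mult * dim) = 1*2 = 2.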